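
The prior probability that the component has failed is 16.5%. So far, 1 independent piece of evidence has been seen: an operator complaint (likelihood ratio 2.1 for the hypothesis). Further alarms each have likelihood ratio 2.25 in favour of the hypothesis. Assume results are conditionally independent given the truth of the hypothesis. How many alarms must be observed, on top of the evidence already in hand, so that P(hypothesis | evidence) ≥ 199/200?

Prior odds = 0.165/0.835 = 33/167.
Bayes factor of the evidence already in hand = 2.1.
Odds after that evidence = (33/167) × 2.1 = 693/1670.
Target odds = 0.995/0.005 = 199.
Need 2.25ⁿ ≥ 199 ÷ (693/1670) = 332330/693.
2.25⁷ = 4782969/16384 falls short of 332330/693 but 2.25⁸ = 43046721/65536 reaches it, so n = 8.

8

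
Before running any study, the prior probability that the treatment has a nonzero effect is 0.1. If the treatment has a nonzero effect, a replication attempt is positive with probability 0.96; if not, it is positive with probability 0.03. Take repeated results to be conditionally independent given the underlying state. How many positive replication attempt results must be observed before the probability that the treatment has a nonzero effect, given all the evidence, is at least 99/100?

Prior odds = 0.1/0.9 = 1/9.
Likelihood ratio of a positive = 0.96/0.03 = 32.
Target posterior odds = 0.99/0.01 = 99.
Require 32ⁿ ≥ 99 ÷ (1/9) = 891.
32¹ = 32 falls short of 891 but 32² = 1024 reaches it, so n = 2.

2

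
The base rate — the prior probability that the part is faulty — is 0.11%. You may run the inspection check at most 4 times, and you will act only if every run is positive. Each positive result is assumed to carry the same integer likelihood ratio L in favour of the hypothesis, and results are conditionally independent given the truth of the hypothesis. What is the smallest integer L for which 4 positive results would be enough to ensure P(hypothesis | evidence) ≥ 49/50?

Prior odds = 0.0011/0.9989 = 11/9989.
Target odds = 0.98/0.02 = 49.
Need L⁴ ≥ 49 ÷ (11/9989) = 489461/11.
14⁴ = 38416 < 489461/11 ≤ 50625 = 15⁴, so L = 15.

15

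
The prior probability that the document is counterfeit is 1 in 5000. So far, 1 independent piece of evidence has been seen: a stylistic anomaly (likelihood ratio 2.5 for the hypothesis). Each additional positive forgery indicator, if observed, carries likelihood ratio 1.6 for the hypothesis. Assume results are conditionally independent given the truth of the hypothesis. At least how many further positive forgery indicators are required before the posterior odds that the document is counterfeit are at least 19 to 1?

23

Prior odds = 0.0002/0.9998 = 1/4999.
Bayes factor of the evidence already in hand = 2.5.
Odds after that evidence = (1/4999) × 2.5 = 5/9998.
Target odds = 19.
Need 1.6ⁿ ≥ 19 ÷ (5/9998) = 37992.4.
1.6²² ≈30948.5 falls short of 37992.4 but 1.6²³ ≈49517.6 reaches it, so n = 23.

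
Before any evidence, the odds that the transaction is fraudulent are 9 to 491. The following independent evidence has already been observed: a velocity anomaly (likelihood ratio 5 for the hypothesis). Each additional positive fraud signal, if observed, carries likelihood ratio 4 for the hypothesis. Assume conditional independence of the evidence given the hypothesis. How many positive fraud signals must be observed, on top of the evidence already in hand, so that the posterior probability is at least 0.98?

5

Prior odds = 9/491.
Bayes factor of the evidence already in hand = 5.
Odds after that evidence = (9/491) × 5 = 45/491.
Target odds = 0.98/0.02 = 49.
Need 4ⁿ ≥ 49 ÷ (45/491) = 24059/45.
4⁴ = 256 falls short of 24059/45 but 4⁵ = 1024 reaches it, so n = 5.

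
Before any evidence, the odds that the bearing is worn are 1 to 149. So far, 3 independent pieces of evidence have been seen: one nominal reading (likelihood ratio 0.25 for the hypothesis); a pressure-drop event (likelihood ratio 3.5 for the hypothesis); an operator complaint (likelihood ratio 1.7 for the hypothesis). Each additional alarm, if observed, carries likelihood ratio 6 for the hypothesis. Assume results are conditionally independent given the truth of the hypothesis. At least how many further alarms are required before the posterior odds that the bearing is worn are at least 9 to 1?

Prior odds = 1/149.
Combined Bayes factor of the evidence already in hand = 0.25 × 3.5 × 1.7 = 1.4875.
Odds after that evidence = (1/149) × 1.4875 = 119/11920.
Target odds = 9.
Need 6ⁿ ≥ 9 ÷ (119/11920) = 107280/119.
6³ = 216 falls short of 107280/119 but 6⁴ = 1296 reaches it, so n = 4.

4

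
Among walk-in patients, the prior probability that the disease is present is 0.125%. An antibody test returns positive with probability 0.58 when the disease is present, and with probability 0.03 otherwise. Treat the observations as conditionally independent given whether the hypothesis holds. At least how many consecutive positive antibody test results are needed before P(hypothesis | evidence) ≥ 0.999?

Prior odds: 0.00125 ÷ 0.99875 = 1/799.
Likelihood ratio of a positive result = 0.58/0.03 = 58/3.
Target odds: 0.999 ÷ 0.001 = 999.
Need (1/799) × (58/3)ⁿ ≥ 999, i.e. (58/3)ⁿ ≥ 798201.
(58/3)⁴ = 11316496/81 falls short of 798201 but (58/3)⁵ = 656356768/243 reaches it, so n = 5.

5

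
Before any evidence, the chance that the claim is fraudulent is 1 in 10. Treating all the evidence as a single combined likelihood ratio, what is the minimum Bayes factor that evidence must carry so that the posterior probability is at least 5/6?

45

Prior odds = 0.1/0.9 = 1/9.
Target odds = (5/6)/(1/6) = 5.
Required Bayes factor = 5 ÷ (1/9) = 45.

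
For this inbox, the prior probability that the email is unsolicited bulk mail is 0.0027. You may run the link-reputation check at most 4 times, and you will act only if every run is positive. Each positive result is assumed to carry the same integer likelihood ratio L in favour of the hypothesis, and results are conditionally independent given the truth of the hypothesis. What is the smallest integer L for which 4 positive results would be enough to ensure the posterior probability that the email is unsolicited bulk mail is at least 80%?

7

Prior odds = 0.0027/0.9973 = 27/9973.
Target odds = 0.8/0.2 = 4.
Need L⁴ ≥ 4 ÷ (27/9973) = 39892/27.
6⁴ = 1296 < 39892/27 ≤ 2401 = 7⁴, so L = 7.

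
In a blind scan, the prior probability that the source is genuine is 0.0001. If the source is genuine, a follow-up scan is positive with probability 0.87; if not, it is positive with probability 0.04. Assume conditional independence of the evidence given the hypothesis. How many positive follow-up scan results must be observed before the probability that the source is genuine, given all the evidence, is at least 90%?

Prior odds = 0.0001/0.9999 = 1/9999.
Likelihood ratio of a positive = 0.87/0.04 = 21.75.
Target odds: 0.9 ÷ 0.1 = 9.
Need (1/9999) × 21.75ⁿ ≥ 9, i.e. 21.75ⁿ ≥ 89991.
21.75³ = 658503/64 falls short of 89991 but 21.75⁴ = 57289761/256 reaches it, so n = 4.

4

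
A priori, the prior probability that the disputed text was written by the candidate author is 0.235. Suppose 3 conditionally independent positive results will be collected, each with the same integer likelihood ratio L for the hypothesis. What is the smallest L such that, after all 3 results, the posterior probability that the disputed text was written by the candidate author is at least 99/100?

Prior odds = 0.235/0.765 = 47/153.
Target odds = 0.99/0.01 = 99.
Need L³ ≥ 99 ÷ (47/153) = 15147/47.
6³ = 216 < 15147/47 ≤ 343 = 7³, so L = 7.

7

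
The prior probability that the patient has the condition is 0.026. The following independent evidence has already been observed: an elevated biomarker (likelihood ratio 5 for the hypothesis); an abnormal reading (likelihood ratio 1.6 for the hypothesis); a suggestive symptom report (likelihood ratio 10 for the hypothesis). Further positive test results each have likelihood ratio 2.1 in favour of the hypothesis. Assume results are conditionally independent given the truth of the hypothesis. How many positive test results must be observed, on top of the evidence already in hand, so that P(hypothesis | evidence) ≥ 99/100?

Prior odds = 0.026/0.974 = 13/487.
Combined Bayes factor of the evidence already in hand = 5 × 1.6 × 10 = 80.
Odds after that evidence = (13/487) × 80 = 1040/487.
Target odds = 0.99/0.01 = 99.
Need 2.1ⁿ ≥ 99 ÷ (1040/487) = 48213/1040.
2.1⁵ = 4084101/100000 falls short of 48213/1040 but 2.1⁶ = 85766121/1000000 reaches it, so n = 6.

6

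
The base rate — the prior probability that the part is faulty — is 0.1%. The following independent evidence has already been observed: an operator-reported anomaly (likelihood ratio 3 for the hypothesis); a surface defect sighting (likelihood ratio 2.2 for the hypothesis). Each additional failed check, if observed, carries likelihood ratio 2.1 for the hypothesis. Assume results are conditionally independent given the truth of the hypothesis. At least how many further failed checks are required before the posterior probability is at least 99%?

13

Prior odds = 0.001/0.999 = 1/999.
Combined Bayes factor of the evidence already in hand = 3 × 2.2 = 6.6.
Odds after that evidence = (1/999) × 6.6 = 11/1665.
Target odds = 0.99/0.01 = 99.
Need 2.1ⁿ ≥ 99 ÷ (11/1665) = 14985.
2.1¹² ≈7355.83 falls short of 14985 but 2.1¹³ ≈15447.2 reaches it, so n = 13.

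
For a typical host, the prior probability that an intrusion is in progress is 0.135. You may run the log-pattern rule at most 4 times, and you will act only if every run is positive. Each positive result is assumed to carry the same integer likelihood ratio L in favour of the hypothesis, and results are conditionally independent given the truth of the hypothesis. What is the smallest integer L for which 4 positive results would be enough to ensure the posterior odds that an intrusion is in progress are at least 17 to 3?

Prior odds = 0.135/0.865 = 27/173.
Target odds = 17/3.
Need L⁴ ≥ 17/3 ÷ (27/173) = 2941/81.
2⁴ = 16 < 2941/81 ≤ 81 = 3⁴, so L = 3.

3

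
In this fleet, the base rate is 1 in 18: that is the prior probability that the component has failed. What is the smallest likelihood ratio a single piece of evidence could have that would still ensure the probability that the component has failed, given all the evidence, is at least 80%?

Prior odds = (1/18)/(17/18) = 1/17.
Target odds = 0.8/0.2 = 4.
Required Bayes factor = 4 ÷ (1/17) = 68.

68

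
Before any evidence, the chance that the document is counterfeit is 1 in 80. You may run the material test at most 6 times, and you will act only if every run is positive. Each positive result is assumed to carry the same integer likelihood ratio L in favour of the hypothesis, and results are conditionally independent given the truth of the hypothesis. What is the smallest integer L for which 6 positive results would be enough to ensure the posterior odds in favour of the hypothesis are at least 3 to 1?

3

Prior odds = 0.0125/0.9875 = 1/79.
Target odds = 3.
Need L⁶ ≥ 3 ÷ (1/79) = 237.
2⁶ = 64 < 237 ≤ 729 = 3⁶, so L = 3.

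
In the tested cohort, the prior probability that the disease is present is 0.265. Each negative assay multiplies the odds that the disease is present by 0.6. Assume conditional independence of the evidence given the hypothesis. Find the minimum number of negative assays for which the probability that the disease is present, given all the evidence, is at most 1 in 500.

Prior odds: 0.265 ÷ 0.735 = 53/147.
Likelihood ratio per negative assay = 0.6.
Target odds: 0.002 ÷ 0.998 = 1/499.
Require 0.6ⁿ ≤ 1/499 ÷ (53/147) = 147/26447.
0.6¹⁰ = 59049/9765625 is still above 147/26447 but 0.6¹¹ = 177147/48828125 is at or below it, so n = 11.

11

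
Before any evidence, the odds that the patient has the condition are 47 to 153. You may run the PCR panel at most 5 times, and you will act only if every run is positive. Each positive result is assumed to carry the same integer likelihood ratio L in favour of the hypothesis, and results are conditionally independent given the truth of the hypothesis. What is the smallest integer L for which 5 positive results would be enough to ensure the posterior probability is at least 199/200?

4

Prior odds = 47/153.
Target odds = 0.995/0.005 = 199.
Need L⁵ ≥ 199 ÷ (47/153) = 30447/47.
3⁵ = 243 < 30447/47 ≤ 1024 = 4⁵, so L = 4.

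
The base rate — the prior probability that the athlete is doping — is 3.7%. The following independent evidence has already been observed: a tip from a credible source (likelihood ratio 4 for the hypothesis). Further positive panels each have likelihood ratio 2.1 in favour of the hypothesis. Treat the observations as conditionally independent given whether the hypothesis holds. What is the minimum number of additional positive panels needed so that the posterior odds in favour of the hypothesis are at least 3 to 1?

Prior odds = 0.037/0.963 = 37/963.
Bayes factor of the evidence already in hand = 4.
Odds after that evidence = (37/963) × 4 = 148/963.
Target odds = 3.
Need 2.1ⁿ ≥ 3 ÷ (148/963) = 2889/148.
2.1⁴ = 19.4481 falls short of 2889/148 but 2.1⁵ = 4084101/100000 reaches it, so n = 5.

5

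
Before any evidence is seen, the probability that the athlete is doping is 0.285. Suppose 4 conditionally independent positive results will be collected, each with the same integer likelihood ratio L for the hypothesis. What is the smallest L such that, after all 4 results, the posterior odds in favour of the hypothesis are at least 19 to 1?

3

Prior odds = 0.285/0.715 = 57/143.
Target odds = 19.
Need L⁴ ≥ 19 ÷ (57/143) = 143/3.
2⁴ = 16 < 143/3 ≤ 81 = 3⁴, so L = 3.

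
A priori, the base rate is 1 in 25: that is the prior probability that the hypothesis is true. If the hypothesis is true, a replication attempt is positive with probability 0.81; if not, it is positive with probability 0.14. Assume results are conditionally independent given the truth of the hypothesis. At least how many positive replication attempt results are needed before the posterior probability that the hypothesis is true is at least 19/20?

Prior odds: 0.04 ÷ 0.96 = 1/24.
Likelihood ratio of a positive = 0.81/0.14 = 81/14.
Target odds: 0.95 ÷ 0.05 = 19.
Need (1/24) × (81/14)ⁿ ≥ 19, i.e. (81/14)ⁿ ≥ 456.
(81/14)³ = 531441/2744 falls short of 456 but (81/14)⁴ = 43046721/38416 reaches it, so n = 4.

4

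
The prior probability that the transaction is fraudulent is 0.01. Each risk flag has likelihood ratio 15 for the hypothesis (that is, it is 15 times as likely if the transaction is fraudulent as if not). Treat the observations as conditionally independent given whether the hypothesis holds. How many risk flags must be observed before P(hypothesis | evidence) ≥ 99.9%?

5

Prior odds: 0.01 ÷ 0.99 = 1/99.
Likelihood ratio per risk flag = 15.
Target posterior odds = 0.999/0.001 = 999.
Require 15ⁿ ≥ 999 ÷ (1/99) = 98901.
15⁴ = 50625 falls short of 98901 but 15⁵ = 759375 reaches it, so n = 5.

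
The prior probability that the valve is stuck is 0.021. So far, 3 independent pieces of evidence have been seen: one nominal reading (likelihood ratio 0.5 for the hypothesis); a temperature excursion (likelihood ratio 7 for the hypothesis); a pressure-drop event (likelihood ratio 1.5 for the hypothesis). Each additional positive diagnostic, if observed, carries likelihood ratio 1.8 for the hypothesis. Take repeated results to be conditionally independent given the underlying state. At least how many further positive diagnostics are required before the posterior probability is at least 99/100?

12

Prior odds = 0.021/0.979 = 21/979.
Combined Bayes factor of the evidence already in hand = 0.5 × 7 × 1.5 = 5.25.
Odds after that evidence = (21/979) × 5.25 = 441/3916.
Target odds = 0.99/0.01 = 99.
Need 1.8ⁿ ≥ 99 ÷ (441/3916) = 43076/49.
1.8¹¹ ≈642.684 falls short of 43076/49 but 1.8¹² ≈1156.83 reaches it, so n = 12.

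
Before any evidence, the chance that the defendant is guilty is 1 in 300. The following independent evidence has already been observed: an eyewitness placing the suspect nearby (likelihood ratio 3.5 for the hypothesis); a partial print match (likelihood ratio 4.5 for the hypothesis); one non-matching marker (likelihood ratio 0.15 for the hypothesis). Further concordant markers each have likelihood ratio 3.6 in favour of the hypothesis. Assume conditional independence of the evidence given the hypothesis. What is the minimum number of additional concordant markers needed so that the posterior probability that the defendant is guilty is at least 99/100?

8

Prior odds = (1/300)/(299/300) = 1/299.
Combined Bayes factor of the evidence already in hand = 3.5 × 4.5 × 0.15 = 2.3625.
Odds after that evidence = (1/299) × 2.3625 = 189/23920.
Target odds = 0.99/0.01 = 99.
Need 3.6ⁿ ≥ 99 ÷ (189/23920) = 263120/21.
3.6⁷ = 612220032/78125 falls short of 263120/21 but 3.6⁸ ≈28211.1 reaches it, so n = 8.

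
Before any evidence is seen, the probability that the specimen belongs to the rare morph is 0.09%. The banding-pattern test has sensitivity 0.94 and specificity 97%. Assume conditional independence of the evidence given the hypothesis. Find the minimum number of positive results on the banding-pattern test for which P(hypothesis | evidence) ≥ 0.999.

Prior odds: 0.0009 ÷ 0.9991 = 9/9991.
False-positive rate = 1 − 0.97 = 0.03; likelihood ratio of a positive = 0.94/0.03 = 94/3.
Target odds: 0.999 ÷ 0.001 = 999.
Require (94/3)ⁿ ≥ 999 ÷ (9/9991) = 1109001.
(94/3)⁴ = 78074896/81 falls short of 1109001 but (94/3)⁵ ≈3.02018e+07 reaches it, so n = 5.

5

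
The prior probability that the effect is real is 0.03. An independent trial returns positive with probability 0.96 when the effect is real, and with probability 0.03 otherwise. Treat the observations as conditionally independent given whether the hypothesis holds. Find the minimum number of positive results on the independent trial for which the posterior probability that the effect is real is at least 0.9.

Prior odds: 0.03 ÷ 0.97 = 3/97.
Likelihood ratio of a positive result = 0.96/0.03 = 32.
Target odds: 0.9 ÷ 0.1 = 9.
Need (3/97) × 32ⁿ ≥ 9, i.e. 32ⁿ ≥ 291.
32¹ = 32 falls short of 291 but 32² = 1024 reaches it, so n = 2.

2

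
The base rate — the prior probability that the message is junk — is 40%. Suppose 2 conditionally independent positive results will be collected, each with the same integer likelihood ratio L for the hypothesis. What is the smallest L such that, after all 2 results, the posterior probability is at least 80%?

Prior odds = 0.4/0.6 = 2/3.
Target odds = 0.8/0.2 = 4.
Need L² ≥ 4 ÷ (2/3) = 6.
2² = 4 < 6 ≤ 9 = 3², so L = 3.

3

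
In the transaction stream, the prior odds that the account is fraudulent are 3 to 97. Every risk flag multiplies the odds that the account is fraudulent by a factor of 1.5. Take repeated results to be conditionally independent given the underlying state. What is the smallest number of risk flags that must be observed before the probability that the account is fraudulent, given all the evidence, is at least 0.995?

Prior odds = 3/97.
Likelihood ratio per risk flag = 1.5.
Target odds: 0.995 ÷ 0.005 = 199.
Need (3/97) × 1.5ⁿ ≥ 199, i.e. 1.5ⁿ ≥ 19303/3.
1.5²¹ ≈4987.89 falls short of 19303/3 but 1.5²² ≈7481.83 reaches it, so n = 22.

22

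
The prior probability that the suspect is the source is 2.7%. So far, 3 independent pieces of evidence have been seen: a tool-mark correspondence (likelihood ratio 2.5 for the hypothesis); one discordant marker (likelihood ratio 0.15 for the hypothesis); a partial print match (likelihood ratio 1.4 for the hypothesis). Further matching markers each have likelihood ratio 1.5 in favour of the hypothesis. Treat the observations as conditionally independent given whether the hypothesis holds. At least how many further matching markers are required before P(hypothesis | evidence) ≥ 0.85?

15

Prior odds = 0.027/0.973 = 27/973.
Combined Bayes factor of the evidence already in hand = 2.5 × 0.15 × 1.4 = 0.525.
Odds after that evidence = (27/973) × 0.525 = 81/5560.
Target odds = 0.85/0.15 = 17/3.
Need 1.5ⁿ ≥ 17/3 ÷ (81/5560) = 94520/243.
1.5¹⁴ = 4782969/16384 falls short of 94520/243 but 1.5¹⁵ = 14348907/32768 reaches it, so n = 15.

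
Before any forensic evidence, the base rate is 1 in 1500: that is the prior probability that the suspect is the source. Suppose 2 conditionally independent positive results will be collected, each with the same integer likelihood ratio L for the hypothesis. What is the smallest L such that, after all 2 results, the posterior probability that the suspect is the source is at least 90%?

117

Prior odds = (1/1500)/(1499/1500) = 1/1499.
Target odds = 0.9/0.1 = 9.
Need L² ≥ 9 ÷ (1/1499) = 13491.
116² = 13456 < 13491 ≤ 13689 = 117², so L = 117.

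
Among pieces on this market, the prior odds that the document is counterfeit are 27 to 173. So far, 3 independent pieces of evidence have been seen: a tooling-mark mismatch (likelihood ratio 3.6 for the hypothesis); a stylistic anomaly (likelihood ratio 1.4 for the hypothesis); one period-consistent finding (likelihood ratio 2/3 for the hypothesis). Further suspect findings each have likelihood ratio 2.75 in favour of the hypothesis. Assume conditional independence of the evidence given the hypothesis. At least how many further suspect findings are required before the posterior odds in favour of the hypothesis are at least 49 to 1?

5

Prior odds = 27/173.
Combined Bayes factor of the evidence already in hand = 3.6 × 1.4 × (2/3) = 3.36.
Odds after that evidence = (27/173) × 3.36 = 2268/4325.
Target odds = 49.
Need 2.75ⁿ ≥ 49 ÷ (2268/4325) = 30275/324.
2.75⁴ = 57.19140625 falls short of 30275/324 but 2.75⁵ = 161051/1024 reaches it, so n = 5.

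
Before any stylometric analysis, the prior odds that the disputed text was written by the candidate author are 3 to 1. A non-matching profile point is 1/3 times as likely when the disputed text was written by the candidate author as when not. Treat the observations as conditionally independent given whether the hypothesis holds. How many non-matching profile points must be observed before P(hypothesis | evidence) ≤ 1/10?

3

Prior odds = 3.
Likelihood ratio per non-matching profile point = 1/3.
Target odds: 0.1 ÷ 0.9 = 1/9.
Need 3 × (1/3)ⁿ ≤ 1/9, i.e. (1/3)ⁿ ≤ 1/27.
(1/3)² = 1/9 is still above 1/27 but (1/3)³ = 1/27 is at or below it, so n = 3.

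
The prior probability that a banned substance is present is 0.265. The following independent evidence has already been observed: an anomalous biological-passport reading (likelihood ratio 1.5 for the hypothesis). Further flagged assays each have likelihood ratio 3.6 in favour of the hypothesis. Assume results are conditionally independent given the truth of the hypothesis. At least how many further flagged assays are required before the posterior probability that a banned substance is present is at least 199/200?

5

Prior odds = 0.265/0.735 = 53/147.
Bayes factor of the evidence already in hand = 1.5.
Odds after that evidence = (53/147) × 1.5 = 53/98.
Target odds = 0.995/0.005 = 199.
Need 3.6ⁿ ≥ 199 ÷ (53/98) = 19502/53.
3.6⁴ = 167.9616 falls short of 19502/53 but 3.6⁵ = 604.66176 reaches it, so n = 5.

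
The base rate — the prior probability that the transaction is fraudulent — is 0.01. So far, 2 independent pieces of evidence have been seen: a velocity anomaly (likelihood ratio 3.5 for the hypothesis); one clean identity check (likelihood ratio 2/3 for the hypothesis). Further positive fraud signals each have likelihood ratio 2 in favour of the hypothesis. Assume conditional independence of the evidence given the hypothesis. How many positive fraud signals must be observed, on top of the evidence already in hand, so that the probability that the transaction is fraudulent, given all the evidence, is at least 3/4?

7

Prior odds = 0.01/0.99 = 1/99.
Combined Bayes factor of the evidence already in hand = 3.5 × (2/3) = 7/3.
Odds after that evidence = (1/99) × 7/3 = 7/297.
Target odds = 0.75/0.25 = 3.
Need 2ⁿ ≥ 3 ÷ (7/297) = 891/7.
2⁶ = 64 falls short of 891/7 but 2⁷ = 128 reaches it, so n = 7.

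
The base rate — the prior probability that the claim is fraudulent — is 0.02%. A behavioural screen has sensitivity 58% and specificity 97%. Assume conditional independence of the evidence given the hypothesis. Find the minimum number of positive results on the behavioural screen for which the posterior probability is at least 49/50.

Prior odds = 0.0002/0.9998 = 1/4999.
False-positive rate = 1 − 0.97 = 0.03; likelihood ratio of a positive = 0.58/0.03 = 58/3.
Target odds: 0.98 ÷ 0.02 = 49.
Require (58/3)ⁿ ≥ 49 ÷ (1/4999) = 244951.
(58/3)⁴ = 11316496/81 falls short of 244951 but (58/3)⁵ = 656356768/243 reaches it, so n = 5.

5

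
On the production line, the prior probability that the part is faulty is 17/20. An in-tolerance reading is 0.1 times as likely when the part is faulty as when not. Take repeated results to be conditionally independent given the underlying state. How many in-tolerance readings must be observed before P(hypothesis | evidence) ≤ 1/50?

3

Prior odds = 0.85/0.15 = 17/3.
Likelihood ratio per in-tolerance reading = 0.1.
Target posterior odds = 0.02/0.98 = 1/49.
Require 0.1ⁿ ≤ 1/49 ÷ (17/3) = 3/833.
0.1² = 0.01 is still above 3/833 but 0.1³ = 0.001 is at or below it, so n = 3.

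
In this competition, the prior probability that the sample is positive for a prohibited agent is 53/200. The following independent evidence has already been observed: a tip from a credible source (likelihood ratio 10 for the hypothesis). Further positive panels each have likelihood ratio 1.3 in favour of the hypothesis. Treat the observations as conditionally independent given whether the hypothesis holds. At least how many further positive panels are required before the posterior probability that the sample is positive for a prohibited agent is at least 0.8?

Prior odds = 0.265/0.735 = 53/147.
Bayes factor of the evidence already in hand = 10.
Odds after that evidence = (53/147) × 10 = 530/147.
Target odds = 0.8/0.2 = 4.
Need 1.3ⁿ ≥ 4 ÷ (530/147) = 294/265.
1.3¹ = 1.3, which meets the required 294/265; so n = 1.

1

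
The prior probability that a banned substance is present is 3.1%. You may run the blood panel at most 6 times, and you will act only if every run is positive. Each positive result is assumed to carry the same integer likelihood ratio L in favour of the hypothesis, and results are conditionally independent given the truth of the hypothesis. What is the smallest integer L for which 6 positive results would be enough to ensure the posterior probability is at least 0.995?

Prior odds = 0.031/0.969 = 31/969.
Target odds = 0.995/0.005 = 199.
Need L⁶ ≥ 199 ÷ (31/969) = 192831/31.
4⁶ = 4096 < 192831/31 ≤ 15625 = 5⁶, so L = 5.

5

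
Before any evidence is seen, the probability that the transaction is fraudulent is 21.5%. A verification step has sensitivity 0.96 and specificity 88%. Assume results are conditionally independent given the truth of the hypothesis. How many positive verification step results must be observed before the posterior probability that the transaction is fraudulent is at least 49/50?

Prior odds = 0.215/0.785 = 43/157.
False-positive rate = 1 − 0.88 = 0.12; likelihood ratio of a positive = 0.96/0.12 = 8.
Target odds: 0.98 ÷ 0.02 = 49.
Need (43/157) × 8ⁿ ≥ 49, i.e. 8ⁿ ≥ 7693/43.
8² = 64 falls short of 7693/43 but 8³ = 512 reaches it, so n = 3.

3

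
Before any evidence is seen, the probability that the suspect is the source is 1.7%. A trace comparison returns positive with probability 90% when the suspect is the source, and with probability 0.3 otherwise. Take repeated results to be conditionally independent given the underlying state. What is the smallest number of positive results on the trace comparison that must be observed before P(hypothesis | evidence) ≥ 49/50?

Prior odds = 0.017/0.983 = 17/983.
Likelihood ratio of a positive result = 0.9/0.3 = 3.
Target posterior odds = 0.98/0.02 = 49.
Need (17/983) × 3ⁿ ≥ 49, i.e. 3ⁿ ≥ 48167/17.
3⁷ = 2187 falls short of 48167/17 but 3⁸ = 6561 reaches it, so n = 8.

8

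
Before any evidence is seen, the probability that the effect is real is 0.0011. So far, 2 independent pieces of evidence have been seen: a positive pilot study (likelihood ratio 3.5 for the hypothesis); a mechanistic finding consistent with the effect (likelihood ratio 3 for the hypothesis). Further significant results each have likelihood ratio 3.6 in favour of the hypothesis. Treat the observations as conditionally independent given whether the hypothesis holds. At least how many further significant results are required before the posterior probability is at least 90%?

Prior odds = 0.0011/0.9989 = 11/9989.
Combined Bayes factor of the evidence already in hand = 3.5 × 3 = 10.5.
Odds after that evidence = (11/9989) × 10.5 = 33/2854.
Target odds = 0.9/0.1 = 9.
Need 3.6ⁿ ≥ 9 ÷ (33/2854) = 8562/11.
3.6⁵ = 604.66176 falls short of 8562/11 but 3.6⁶ = 34012224/15625 reaches it, so n = 6.

6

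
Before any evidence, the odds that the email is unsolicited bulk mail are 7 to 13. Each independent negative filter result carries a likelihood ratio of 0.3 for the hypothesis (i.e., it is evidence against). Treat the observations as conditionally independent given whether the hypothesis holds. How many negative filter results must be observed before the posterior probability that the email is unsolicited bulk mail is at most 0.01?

4

Prior odds = 7/13.
Likelihood ratio per negative filter result = 0.3.
Target posterior odds = 0.01/0.99 = 1/99.
Need (7/13) × 0.3ⁿ ≤ 1/99, i.e. 0.3ⁿ ≤ 13/693.
0.3³ = 0.027 is still above 13/693 but 0.3⁴ = 0.0081 is at or below it, so n = 4.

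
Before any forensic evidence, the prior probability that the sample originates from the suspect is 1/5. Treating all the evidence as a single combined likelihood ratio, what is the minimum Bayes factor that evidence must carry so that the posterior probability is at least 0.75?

Prior odds = 0.2/0.8 = 0.25.
Target odds = 0.75/0.25 = 3.
Required Bayes factor = 3 ÷ 0.25 = 12.

12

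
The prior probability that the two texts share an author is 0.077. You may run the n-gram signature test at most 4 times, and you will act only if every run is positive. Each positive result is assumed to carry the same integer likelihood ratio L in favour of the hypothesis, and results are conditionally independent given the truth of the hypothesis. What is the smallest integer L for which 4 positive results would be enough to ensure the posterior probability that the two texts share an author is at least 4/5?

3

Prior odds = 0.077/0.923 = 77/923.
Target odds = 0.8/0.2 = 4.
Need L⁴ ≥ 4 ÷ (77/923) = 3692/77.
2⁴ = 16 < 3692/77 ≤ 81 = 3⁴, so L = 3.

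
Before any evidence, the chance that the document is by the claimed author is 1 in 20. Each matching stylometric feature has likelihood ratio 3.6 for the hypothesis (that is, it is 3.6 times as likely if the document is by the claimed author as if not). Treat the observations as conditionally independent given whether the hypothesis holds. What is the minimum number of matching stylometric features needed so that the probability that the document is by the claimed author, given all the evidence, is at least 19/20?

5

Prior odds = 0.05/0.95 = 1/19.
Likelihood ratio per matching stylometric feature = 3.6.
Target odds: 0.95 ÷ 0.05 = 19.
Require 3.6ⁿ ≥ 19 ÷ (1/19) = 361.
3.6⁴ = 167.9616 falls short of 361 but 3.6⁵ = 604.66176 reaches it, so n = 5.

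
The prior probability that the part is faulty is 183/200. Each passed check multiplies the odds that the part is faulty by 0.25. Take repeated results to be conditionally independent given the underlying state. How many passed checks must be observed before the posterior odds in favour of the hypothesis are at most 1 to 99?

6

Prior odds: 0.915 ÷ 0.085 = 183/17.
Likelihood ratio per passed check = 0.25.
Target odds = 1/99.
Require 0.25ⁿ ≤ 1/99 ÷ (183/17) = 17/18117.
0.25⁵ = 1/1024 is still above 17/18117 but 0.25⁶ = 1/4096 is at or below it, so n = 6.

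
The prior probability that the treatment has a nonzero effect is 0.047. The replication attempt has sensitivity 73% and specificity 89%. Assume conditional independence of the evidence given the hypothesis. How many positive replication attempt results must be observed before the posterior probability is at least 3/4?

3

Prior odds = 0.047/0.953 = 47/953.
False-positive rate = 1 − 0.89 = 0.11; likelihood ratio of a positive = 0.73/0.11 = 73/11.
Target posterior odds = 0.75/0.25 = 3.
Require (73/11)ⁿ ≥ 3 ÷ (47/953) = 2859/47.
(73/11)² = 5329/121 falls short of 2859/47 but (73/11)³ = 389017/1331 reaches it, so n = 3.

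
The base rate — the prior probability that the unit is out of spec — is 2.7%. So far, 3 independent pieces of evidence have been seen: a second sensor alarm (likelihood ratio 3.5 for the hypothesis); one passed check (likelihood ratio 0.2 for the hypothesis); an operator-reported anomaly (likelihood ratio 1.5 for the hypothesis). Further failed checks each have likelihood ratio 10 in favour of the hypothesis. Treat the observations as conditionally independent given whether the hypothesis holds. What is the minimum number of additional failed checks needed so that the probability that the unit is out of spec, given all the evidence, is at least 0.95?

3

Prior odds = 0.027/0.973 = 27/973.
Combined Bayes factor of the evidence already in hand = 3.5 × 0.2 × 1.5 = 1.05.
Odds after that evidence = (27/973) × 1.05 = 81/2780.
Target odds = 0.95/0.05 = 19.
Need 10ⁿ ≥ 19 ÷ (81/2780) = 52820/81.
10² = 100 falls short of 52820/81 but 10³ = 1000 reaches it, so n = 3.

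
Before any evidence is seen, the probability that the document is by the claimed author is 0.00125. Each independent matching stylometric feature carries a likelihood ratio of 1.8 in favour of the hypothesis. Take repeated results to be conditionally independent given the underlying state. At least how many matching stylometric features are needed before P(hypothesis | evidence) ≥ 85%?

15

Prior odds: 0.00125 ÷ 0.99875 = 1/799.
Likelihood ratio per matching stylometric feature = 1.8.
Target odds: 0.85 ÷ 0.15 = 17/3.
Need (1/799) × 1.8ⁿ ≥ 17/3, i.e. 1.8ⁿ ≥ 13583/3.
1.8¹⁴ ≈3748.13 falls short of 13583/3 but 1.8¹⁵ ≈6746.64 reaches it, so n = 15.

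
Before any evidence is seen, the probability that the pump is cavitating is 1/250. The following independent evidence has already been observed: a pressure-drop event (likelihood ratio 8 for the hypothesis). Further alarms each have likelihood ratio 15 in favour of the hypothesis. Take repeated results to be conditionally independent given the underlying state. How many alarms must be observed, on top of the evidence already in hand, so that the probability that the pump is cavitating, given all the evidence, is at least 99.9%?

4

Prior odds = 0.004/0.996 = 1/249.
Bayes factor of the evidence already in hand = 8.
Odds after that evidence = (1/249) × 8 = 8/249.
Target odds = 0.999/0.001 = 999.
Need 15ⁿ ≥ 999 ÷ (8/249) = 31093.875.
15³ = 3375 falls short of 31093.875 but 15⁴ = 50625 reaches it, so n = 4.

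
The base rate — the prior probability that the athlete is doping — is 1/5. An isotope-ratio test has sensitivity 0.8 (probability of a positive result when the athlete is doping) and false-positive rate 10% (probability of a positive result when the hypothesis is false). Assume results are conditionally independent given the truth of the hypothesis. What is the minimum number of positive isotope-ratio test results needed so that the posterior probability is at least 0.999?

4

Prior odds: 0.2 ÷ 0.8 = 0.25.
Likelihood ratio of a positive result = 0.8/0.1 = 8.
Target posterior odds = 0.999/0.001 = 999.
Need 0.25 × 8ⁿ ≥ 999, i.e. 8ⁿ ≥ 3996.
8³ = 512 falls short of 3996 but 8⁴ = 4096 reaches it, so n = 4.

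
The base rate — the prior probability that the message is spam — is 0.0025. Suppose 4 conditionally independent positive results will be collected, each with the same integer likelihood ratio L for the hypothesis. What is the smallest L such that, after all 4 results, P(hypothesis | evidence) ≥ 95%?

Prior odds = 0.0025/0.9975 = 1/399.
Target odds = 0.95/0.05 = 19.
Need L⁴ ≥ 19 ÷ (1/399) = 7581.
9⁴ = 6561 < 7581 ≤ 10000 = 10⁴, so L = 10.

10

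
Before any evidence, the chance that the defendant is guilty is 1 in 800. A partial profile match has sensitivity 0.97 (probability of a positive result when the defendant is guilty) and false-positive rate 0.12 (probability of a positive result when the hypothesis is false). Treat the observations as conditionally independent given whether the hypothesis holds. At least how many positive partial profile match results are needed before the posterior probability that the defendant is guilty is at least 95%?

Prior odds: 0.00125 ÷ 0.99875 = 1/799.
Likelihood ratio of a positive result = 0.97/0.12 = 97/12.
Target posterior odds = 0.95/0.05 = 19.
Need (1/799) × (97/12)ⁿ ≥ 19, i.e. (97/12)ⁿ ≥ 15181.
(97/12)⁴ = 88529281/20736 falls short of 15181 but (97/12)⁵ ≈34510.6 reaches it, so n = 5.

5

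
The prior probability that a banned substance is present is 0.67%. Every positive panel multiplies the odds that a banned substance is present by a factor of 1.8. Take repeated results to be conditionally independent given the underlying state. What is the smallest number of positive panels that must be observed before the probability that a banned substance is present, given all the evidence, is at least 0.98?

Prior odds = 0.0067/0.9933 = 67/9933.
Likelihood ratio per positive panel = 1.8.
Target odds: 0.98 ÷ 0.02 = 49.
Require 1.8ⁿ ≥ 49 ÷ (67/9933) = 486717/67.
1.8¹⁵ ≈6746.64 falls short of 486717/67 but 1.8¹⁶ ≈12144 reaches it, so n = 16.

16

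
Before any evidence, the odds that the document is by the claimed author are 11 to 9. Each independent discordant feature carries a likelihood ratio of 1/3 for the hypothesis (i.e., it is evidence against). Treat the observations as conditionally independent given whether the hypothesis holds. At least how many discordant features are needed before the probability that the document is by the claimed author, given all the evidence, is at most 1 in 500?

6

Prior odds = 11/9.
Likelihood ratio per discordant feature = 1/3.
Target posterior odds = 0.002/0.998 = 1/499.
Need (11/9) × (1/3)ⁿ ≤ 1/499, i.e. (1/3)ⁿ ≤ 9/5489.
(1/3)⁵ = 1/243 is still above 9/5489 but (1/3)⁶ = 1/729 is at or below it, so n = 6.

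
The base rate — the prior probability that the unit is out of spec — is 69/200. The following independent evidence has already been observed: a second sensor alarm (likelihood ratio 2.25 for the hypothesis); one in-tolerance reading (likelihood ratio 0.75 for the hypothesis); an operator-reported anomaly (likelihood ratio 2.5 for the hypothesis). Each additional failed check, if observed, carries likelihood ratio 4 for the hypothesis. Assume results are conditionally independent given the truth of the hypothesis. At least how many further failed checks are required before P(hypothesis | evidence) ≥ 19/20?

2

Prior odds = 0.345/0.655 = 69/131.
Combined Bayes factor of the evidence already in hand = 2.25 × 0.75 × 2.5 = 4.21875.
Odds after that evidence = (69/131) × 4.21875 = 9315/4192.
Target odds = 0.95/0.05 = 19.
Need 4ⁿ ≥ 19 ÷ (9315/4192) = 79648/9315.
4¹ = 4 falls short of 79648/9315 but 4² = 16 reaches it, so n = 2.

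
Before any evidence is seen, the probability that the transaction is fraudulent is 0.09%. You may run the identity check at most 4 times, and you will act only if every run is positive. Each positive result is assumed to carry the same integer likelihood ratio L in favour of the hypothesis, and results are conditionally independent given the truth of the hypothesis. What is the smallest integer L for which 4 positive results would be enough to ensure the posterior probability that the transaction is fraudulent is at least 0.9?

Prior odds = 0.0009/0.9991 = 9/9991.
Target odds = 0.9/0.1 = 9.
Need L⁴ ≥ 9 ÷ (9/9991) = 9991.
9⁴ = 6561 < 9991 ≤ 10000 = 10⁴, so L = 10.

10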